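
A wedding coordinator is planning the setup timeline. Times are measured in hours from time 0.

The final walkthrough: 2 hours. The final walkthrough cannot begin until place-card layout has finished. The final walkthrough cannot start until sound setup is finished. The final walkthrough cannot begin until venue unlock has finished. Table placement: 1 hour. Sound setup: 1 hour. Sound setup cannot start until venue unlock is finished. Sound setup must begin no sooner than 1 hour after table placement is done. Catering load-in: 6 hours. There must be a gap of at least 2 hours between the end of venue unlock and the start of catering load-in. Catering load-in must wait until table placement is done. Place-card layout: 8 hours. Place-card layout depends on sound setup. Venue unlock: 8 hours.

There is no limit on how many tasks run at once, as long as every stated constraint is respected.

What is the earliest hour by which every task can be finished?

19

Table placement has no prerequisites, so it starts at hour 0 and finishes at hour 1.
Venue unlock can start immediately at hour 0; it finishes at hour 8.
Catering load-in has to wait for venue unlock (finishes hour 8, plus 2-hour gap → hour 10); table placement (finishes hour 1). The latest of these is hour 10, so catering load-in runs hour 10 to 10 + 6 = hour 16.
For sound setup: venue unlock (finishes hour 8); table placement (finishes hour 1, plus 1-hour gap → hour 2). Taking the maximum gives a start of hour 8, and it finishes at 8 + 1 = hour 9.
Place-card layout waits on sound setup (finishes hour 9), so it starts at hour 9 and finishes at 9 + 8 = hour 17.
The final walkthrough cannot start until place-card layout (finishes hour 17); sound setup (finishes hour 9); venue unlock (finishes hour 8). The controlling bound is hour 17, so the final walkthrough finishes at 17 + 2 = hour 19.
All tasks are finished once the last one completes. Finish times: Venue unlock at 8, Table placement at 1, Sound setup at 9, Catering load-in at 16, Place-card layout at 17, The final walkthrough at 19. The latest is hour 19.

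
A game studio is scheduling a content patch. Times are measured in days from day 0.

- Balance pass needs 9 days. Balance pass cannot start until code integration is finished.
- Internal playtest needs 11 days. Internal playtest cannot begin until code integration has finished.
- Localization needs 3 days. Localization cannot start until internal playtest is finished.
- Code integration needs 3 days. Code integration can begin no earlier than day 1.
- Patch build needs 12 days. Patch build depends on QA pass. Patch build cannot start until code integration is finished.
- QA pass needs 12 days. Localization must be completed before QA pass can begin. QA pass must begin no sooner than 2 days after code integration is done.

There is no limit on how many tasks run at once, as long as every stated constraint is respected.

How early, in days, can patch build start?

Code integration waits on its own release at day 1, so it starts at day 1 and finishes at 1 + 3 = day 4.
After code integration (finishes day 4), internal playtest can start at day 4 and finishes at day 15.
Localization cannot begin until internal playtest (finishes day 15). It runs from day 15 to 15 + 3 = day 18.
For QA pass: localization (finishes day 18); code integration (finishes day 4, plus 2-day gap → day 6). Taking the maximum gives a start of day 18, and it finishes at 18 + 12 = day 30.
Patch build waits on QA pass (finishes day 30); code integration (finishes day 4). The latest of these is day 30, which is the earliest patch build can start.

30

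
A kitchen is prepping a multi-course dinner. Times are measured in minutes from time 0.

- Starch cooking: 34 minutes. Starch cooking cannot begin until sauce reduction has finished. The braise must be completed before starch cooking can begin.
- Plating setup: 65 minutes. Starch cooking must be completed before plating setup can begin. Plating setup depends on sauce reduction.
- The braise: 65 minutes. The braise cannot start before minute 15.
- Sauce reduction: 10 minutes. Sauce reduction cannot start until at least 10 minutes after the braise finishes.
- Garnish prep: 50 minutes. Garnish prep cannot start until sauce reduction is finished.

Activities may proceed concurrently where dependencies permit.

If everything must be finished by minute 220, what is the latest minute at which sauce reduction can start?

111

Plating setup has no dependents, so it just needs to finish by minute 220. Starting by 220 − 65 = minute 155 achieves that.
Starch cooking has to be done before plating setup (must start by minute 155). That means finishing by minute 155, i.e. starting by 155 − 34 = minute 121.
Nothing follows garnish prep; the deadline of minute 220 is its only limit. It must start by 220 − 50 = minute 170.
Sauce reduction feeds starch cooking (must start by minute 121); plating setup (must start by minute 155); garnish prep (must start by minute 170). Taking the minimum, sauce reduction must finish by minute 121 and start by 121 − 10 = minute 111.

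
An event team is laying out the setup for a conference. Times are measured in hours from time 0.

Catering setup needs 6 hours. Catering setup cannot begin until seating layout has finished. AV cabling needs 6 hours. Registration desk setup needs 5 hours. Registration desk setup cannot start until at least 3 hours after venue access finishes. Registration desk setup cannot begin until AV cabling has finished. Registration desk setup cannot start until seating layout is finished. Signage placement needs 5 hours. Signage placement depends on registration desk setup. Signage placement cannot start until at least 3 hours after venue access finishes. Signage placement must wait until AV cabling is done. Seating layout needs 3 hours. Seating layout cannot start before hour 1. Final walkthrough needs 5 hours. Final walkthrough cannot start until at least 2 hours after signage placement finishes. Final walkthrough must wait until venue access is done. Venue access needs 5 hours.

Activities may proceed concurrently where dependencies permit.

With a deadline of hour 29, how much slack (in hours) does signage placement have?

4

Seating layout waits on its own release at hour 1, so it starts at hour 1 and finishes at 1 + 3 = hour 4.
AV cabling can start immediately at hour 0; it finishes at hour 6.
Nothing blocks venue access, so it runs from hour 0 to hour 5.
Registration desk setup needs all of venue access (finishes hour 5, plus 3-hour gap → hour 8); AV cabling (finishes hour 6); seating layout (finishes hour 4). That puts its earliest start at hour 8; it finishes at 8 + 5 = hour 13.
For signage placement: registration desk setup (finishes hour 13); venue access (finishes hour 5, plus 3-hour gap → hour 8); AV cabling (finishes hour 6). Taking the maximum gives a start of hour 13, and it finishes at 13 + 5 = hour 18.

Working backward from the deadline:
Final walkthrough has no dependents, so it just needs to finish by hour 29. Starting by 29 − 5 = hour 24 achieves that.
Signage placement has to be done before final walkthrough (must start by hour 24, minus 2-hour gap → hour 22). That means finishing by hour 22, i.e. starting by 22 − 5 = hour 17.
So signage placement can start as early as hour 13 and as late as hour 17, giving 17 − 13 = 4 hours of slack.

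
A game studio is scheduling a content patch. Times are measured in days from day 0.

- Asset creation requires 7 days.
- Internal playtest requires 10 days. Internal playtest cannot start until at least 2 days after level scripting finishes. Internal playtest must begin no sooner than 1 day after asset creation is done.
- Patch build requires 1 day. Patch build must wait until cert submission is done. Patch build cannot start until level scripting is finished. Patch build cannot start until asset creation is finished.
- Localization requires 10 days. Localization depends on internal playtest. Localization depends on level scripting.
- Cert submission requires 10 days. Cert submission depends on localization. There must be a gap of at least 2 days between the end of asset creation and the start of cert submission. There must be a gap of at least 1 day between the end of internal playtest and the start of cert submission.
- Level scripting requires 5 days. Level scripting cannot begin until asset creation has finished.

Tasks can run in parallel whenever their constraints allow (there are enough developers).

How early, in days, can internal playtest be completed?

24

Asset creation can start immediately at day 0; it finishes at day 7.
Level scripting cannot begin until asset creation (finishes day 7). It runs from day 7 to 7 + 5 = day 12.
Internal playtest cannot start until level scripting (finishes day 12, plus 2-day gap → day 14); asset creation (finishes day 7, plus 1-day gap → day 8). The controlling bound is day 14, so internal playtest finishes at 14 + 10 = day 24.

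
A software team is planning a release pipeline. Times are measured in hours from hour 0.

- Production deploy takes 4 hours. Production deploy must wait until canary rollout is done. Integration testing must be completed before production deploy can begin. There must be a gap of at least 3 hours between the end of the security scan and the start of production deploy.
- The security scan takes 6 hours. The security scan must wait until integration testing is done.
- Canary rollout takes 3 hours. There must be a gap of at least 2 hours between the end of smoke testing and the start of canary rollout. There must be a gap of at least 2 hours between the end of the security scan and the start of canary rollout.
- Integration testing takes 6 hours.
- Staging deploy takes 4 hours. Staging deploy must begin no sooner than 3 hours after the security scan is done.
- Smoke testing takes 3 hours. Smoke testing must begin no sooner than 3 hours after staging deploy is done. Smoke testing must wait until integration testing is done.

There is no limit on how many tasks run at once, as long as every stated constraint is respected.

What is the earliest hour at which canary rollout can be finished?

Integration testing can start immediately at hour 0; it finishes at hour 6.
After integration testing (finishes hour 6), the security scan can start at hour 6 and finishes at hour 12.
Staging deploy waits on the security scan (finishes hour 12, plus 3-hour gap → hour 15), so it starts at hour 15 and finishes at 15 + 4 = hour 19.
Smoke testing needs all of staging deploy (finishes hour 19, plus 3-hour gap → hour 22); integration testing (finishes hour 6). That puts its earliest start at hour 22; it finishes at 22 + 3 = hour 25.
Canary rollout has to wait for smoke testing (finishes hour 25, plus 2-hour gap → hour 27); the security scan (finishes hour 12, plus 2-hour gap → hour 14). The latest of these is hour 27, so canary rollout runs hour 27 to 27 + 3 = hour 30.

30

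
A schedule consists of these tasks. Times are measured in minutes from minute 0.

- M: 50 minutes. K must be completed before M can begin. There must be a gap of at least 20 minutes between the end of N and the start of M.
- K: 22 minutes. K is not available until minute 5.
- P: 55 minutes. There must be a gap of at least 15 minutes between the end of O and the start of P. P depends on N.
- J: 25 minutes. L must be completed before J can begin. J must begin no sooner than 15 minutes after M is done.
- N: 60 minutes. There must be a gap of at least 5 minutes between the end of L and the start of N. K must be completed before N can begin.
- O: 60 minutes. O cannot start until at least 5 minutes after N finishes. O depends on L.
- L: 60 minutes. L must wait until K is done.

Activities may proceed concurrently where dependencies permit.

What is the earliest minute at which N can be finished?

152

After its own release at minute 5, K can start at minute 5 and finishes at minute 27.
L waits on K (finishes minute 27), so it starts at minute 27 and finishes at 27 + 60 = minute 87.
N cannot start until L (finishes minute 87, plus 5-minute gap → minute 92); K (finishes minute 27). The controlling bound is minute 92, so N finishes at 92 + 60 = minute 152.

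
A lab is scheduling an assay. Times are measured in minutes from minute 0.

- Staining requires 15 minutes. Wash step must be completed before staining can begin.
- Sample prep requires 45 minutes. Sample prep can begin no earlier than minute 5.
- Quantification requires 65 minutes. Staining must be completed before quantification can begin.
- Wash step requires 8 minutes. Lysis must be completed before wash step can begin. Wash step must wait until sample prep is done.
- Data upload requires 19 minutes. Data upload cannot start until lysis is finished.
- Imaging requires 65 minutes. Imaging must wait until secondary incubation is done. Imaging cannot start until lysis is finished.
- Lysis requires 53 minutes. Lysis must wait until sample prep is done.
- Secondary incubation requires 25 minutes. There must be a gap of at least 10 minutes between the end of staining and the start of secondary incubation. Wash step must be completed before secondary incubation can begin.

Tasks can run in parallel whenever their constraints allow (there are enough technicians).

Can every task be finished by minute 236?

Sample prep cannot begin until its own release at minute 5. It runs from minute 5 to 5 + 45 = minute 50.
Lysis waits on sample prep (finishes minute 50), so it starts at minute 50 and finishes at 50 + 53 = minute 103.
Data upload waits on lysis (finishes minute 103), so it starts at minute 103 and finishes at 103 + 19 = minute 122.
For wash step: lysis (finishes minute 103); sample prep (finishes minute 50). Taking the maximum gives a start of minute 103, and it finishes at 103 + 8 = minute 111.
After wash step (finishes minute 111), staining can start at minute 111 and finishes at minute 126.
Quantification cannot begin until staining (finishes minute 126). It runs from minute 126 to 126 + 65 = minute 191.
Secondary incubation cannot start until staining (finishes minute 126, plus 10-minute gap → minute 136); wash step (finishes minute 111). The controlling bound is minute 136, so secondary incubation finishes at 136 + 25 = minute 161.
Imaging cannot start until secondary incubation (finishes minute 161); lysis (finishes minute 103). The controlling bound is minute 161, so imaging finishes at 161 + 65 = minute 226.
Every task is finished by minute 226, which is no later than the deadline of 236, so the schedule is feasible.

Yes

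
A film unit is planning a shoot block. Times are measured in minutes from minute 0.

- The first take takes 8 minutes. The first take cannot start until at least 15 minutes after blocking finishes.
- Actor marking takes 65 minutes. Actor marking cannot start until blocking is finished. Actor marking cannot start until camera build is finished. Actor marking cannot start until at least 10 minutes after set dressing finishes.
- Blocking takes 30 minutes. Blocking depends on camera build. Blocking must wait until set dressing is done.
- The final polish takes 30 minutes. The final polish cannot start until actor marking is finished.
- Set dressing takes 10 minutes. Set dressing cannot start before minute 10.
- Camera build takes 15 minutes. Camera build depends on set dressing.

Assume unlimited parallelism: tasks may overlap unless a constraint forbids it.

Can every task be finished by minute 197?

Yes

Set dressing waits on its own release at minute 10, so it starts at minute 10 and finishes at 10 + 10 = minute 20.
Camera build waits on set dressing (finishes minute 20), so it starts at minute 20 and finishes at 20 + 15 = minute 35.
Blocking cannot start until camera build (finishes minute 35); set dressing (finishes minute 20). The controlling bound is minute 35, so blocking finishes at 35 + 30 = minute 65.
The first take cannot begin until blocking (finishes minute 65, plus 15-minute gap → minute 80). It runs from minute 80 to 80 + 8 = minute 88.
Actor marking needs all of blocking (finishes minute 65); camera build (finishes minute 35); set dressing (finishes minute 20, plus 10-minute gap → minute 30). That puts its earliest start at minute 65; it finishes at 65 + 65 = minute 130.
The final polish cannot begin until actor marking (finishes minute 130). It runs from minute 130 to 130 + 30 = minute 160.
Every task is finished by minute 160, which is no later than the deadline of 197, so the schedule is feasible.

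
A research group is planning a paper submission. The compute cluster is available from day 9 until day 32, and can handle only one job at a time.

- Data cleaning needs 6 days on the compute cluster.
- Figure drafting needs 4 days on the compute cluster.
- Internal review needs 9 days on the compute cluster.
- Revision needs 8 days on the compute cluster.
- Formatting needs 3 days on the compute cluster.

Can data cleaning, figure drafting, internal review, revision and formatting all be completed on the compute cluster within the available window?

The compute cluster window is 32 − 9 = 23 days.
Running back to back, the jobs need 6 + 4 + 9 + 8 + 3 = 30 days on the compute cluster.
Since 30 > 23, they cannot all fit.

No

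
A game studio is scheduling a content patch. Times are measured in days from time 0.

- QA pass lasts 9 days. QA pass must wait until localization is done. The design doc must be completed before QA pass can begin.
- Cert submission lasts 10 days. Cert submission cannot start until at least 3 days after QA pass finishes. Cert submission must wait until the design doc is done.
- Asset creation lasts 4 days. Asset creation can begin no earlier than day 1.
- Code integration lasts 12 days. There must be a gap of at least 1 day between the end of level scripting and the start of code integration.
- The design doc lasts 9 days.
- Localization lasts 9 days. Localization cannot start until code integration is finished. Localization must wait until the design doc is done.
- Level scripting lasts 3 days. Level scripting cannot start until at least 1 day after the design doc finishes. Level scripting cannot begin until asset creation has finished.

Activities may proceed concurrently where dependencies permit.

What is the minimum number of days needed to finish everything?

After its own release at day 1, asset creation can start at day 1 and finishes at day 5.
Nothing blocks the design doc, so it runs from day 0 to day 9.
Level scripting has to wait for the design doc (finishes day 9, plus 1-day gap → day 10); asset creation (finishes day 5). The latest of these is day 10, so level scripting runs day 10 to 10 + 3 = day 13.
After level scripting (finishes day 13, plus 1-day gap → day 14), code integration can start at day 14 and finishes at day 26.
Localization has to wait for code integration (finishes day 26); the design doc (finishes day 9). The latest of these is day 26, so localization runs day 26 to 26 + 9 = day 35.
For QA pass: localization (finishes day 35); the design doc (finishes day 9). Taking the maximum gives a start of day 35, and it finishes at 35 + 9 = day 44.
Cert submission needs all of QA pass (finishes day 44, plus 3-day gap → day 47); the design doc (finishes day 9). That puts its earliest start at day 47; it finishes at 47 + 10 = day 57.
All tasks are finished once the last one completes. Finish times: The design doc at 9, Asset creation at 5, Level scripting at 13, Code integration at 26, Localization at 35, QA pass at 44, Cert submission at 57. The latest is day 57.

57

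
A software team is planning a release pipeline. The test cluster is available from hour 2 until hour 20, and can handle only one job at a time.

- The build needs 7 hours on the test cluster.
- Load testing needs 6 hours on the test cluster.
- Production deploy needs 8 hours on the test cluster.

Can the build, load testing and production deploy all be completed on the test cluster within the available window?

No

The test cluster window is 20 − 2 = 18 hours.
Running back to back, the jobs need 7 + 6 + 8 = 21 hours on the test cluster.
Since 21 > 18, they cannot all fit.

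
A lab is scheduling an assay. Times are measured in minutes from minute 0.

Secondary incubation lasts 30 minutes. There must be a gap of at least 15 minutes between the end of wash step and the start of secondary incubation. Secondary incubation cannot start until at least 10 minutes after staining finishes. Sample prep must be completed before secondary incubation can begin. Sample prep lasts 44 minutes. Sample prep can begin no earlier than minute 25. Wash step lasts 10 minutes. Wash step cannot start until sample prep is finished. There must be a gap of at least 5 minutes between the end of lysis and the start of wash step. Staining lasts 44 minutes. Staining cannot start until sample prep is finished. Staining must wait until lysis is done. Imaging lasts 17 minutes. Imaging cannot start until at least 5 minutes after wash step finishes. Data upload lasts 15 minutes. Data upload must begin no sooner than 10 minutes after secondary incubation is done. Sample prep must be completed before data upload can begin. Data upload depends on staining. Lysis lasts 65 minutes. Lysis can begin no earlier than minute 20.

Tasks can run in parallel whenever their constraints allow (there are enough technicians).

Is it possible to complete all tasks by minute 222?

Yes

Lysis waits on its own release at minute 20, so it starts at minute 20 and finishes at 20 + 65 = minute 85.
After its own release at minute 25, sample prep can start at minute 25 and finishes at minute 69.
Staining has to wait for sample prep (finishes minute 69); lysis (finishes minute 85). The latest of these is minute 85, so staining runs minute 85 to 85 + 44 = minute 129.
Wash step has to wait for sample prep (finishes minute 69); lysis (finishes minute 85, plus 5-minute gap → minute 90). The latest of these is minute 90, so wash step runs minute 90 to 90 + 10 = minute 100.
After wash step (finishes minute 100, plus 5-minute gap → minute 105), imaging can start at minute 105 and finishes at minute 122.
For secondary incubation: wash step (finishes minute 100, plus 15-minute gap → minute 115); staining (finishes minute 129, plus 10-minute gap → minute 139); sample prep (finishes minute 69). Taking the maximum gives a start of minute 139, and it finishes at 139 + 30 = minute 169.
For data upload: secondary incubation (finishes minute 169, plus 10-minute gap → minute 179); sample prep (finishes minute 69); staining (finishes minute 129). Taking the maximum gives a start of minute 179, and it finishes at 179 + 15 = minute 194.
Every task is finished by minute 194, which is no later than the deadline of 222, so the schedule is feasible.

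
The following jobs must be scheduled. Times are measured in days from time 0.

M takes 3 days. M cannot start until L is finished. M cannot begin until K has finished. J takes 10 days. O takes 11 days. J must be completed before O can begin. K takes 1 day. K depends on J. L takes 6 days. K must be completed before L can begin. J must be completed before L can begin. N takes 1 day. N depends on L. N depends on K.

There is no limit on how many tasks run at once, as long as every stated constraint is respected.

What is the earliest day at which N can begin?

Nothing blocks J, so it runs from day 0 to day 10.
K waits on J (finishes day 10), so it starts at day 10 and finishes at 10 + 1 = day 11.
L cannot start until K (finishes day 11); J (finishes day 10). The controlling bound is day 11, so L finishes at 11 + 6 = day 17.
N waits on L (finishes day 17); K (finishes day 11). The latest of these is day 17, which is the earliest N can start.

17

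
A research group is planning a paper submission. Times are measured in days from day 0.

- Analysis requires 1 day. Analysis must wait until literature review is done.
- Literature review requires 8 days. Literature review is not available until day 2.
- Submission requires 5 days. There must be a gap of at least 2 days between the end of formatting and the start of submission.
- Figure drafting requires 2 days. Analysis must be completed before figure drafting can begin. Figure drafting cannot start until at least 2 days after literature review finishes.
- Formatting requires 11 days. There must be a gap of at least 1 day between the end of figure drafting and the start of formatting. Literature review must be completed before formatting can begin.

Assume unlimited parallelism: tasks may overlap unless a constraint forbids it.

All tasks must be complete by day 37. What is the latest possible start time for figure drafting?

Nothing follows submission; the deadline of day 37 is its only limit. It must start by 37 − 5 = day 32.
Formatting feeds into submission (must start by day 32, minus 2-day gap → day 30); so formatting must finish by day 30 and therefore start by day 19.
Figure drafting must finish before formatting (must start by day 19, minus 1-day gap → day 18). With a 2-day duration, figure drafting must start by 18 − 2 = day 16.

16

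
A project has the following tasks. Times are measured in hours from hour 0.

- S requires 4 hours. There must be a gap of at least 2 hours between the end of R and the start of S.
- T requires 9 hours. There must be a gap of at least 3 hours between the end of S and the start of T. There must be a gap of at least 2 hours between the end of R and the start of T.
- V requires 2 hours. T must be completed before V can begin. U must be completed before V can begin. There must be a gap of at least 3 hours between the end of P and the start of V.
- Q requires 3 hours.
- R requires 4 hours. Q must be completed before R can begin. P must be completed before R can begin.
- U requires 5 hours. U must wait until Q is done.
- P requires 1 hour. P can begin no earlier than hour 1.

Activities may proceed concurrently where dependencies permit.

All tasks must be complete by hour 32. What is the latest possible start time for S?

V must finish by hour 32; it takes 2 hours, so it must start by 32 − 2 = hour 30.
T must finish before V (must start by hour 30). With a 9-hour duration, T must start by 30 − 9 = hour 21.
S feeds into T (must start by hour 21, minus 3-hour gap → hour 18); so S must finish by hour 18 and therefore start by hour 14.

14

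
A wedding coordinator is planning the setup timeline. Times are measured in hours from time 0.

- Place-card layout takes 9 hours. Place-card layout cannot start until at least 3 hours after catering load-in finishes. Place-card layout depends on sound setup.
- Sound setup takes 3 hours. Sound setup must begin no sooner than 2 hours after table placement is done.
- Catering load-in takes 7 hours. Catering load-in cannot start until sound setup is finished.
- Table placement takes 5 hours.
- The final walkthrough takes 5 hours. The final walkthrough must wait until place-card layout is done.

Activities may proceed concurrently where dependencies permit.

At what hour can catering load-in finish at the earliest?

17

Table placement can start immediately at hour 0; it finishes at hour 5.
Sound setup cannot begin until table placement (finishes hour 5, plus 2-hour gap → hour 7). It runs from hour 7 to 7 + 3 = hour 10.
Catering load-in waits on sound setup (finishes hour 10), so it starts at hour 10 and finishes at 10 + 7 = hour 17.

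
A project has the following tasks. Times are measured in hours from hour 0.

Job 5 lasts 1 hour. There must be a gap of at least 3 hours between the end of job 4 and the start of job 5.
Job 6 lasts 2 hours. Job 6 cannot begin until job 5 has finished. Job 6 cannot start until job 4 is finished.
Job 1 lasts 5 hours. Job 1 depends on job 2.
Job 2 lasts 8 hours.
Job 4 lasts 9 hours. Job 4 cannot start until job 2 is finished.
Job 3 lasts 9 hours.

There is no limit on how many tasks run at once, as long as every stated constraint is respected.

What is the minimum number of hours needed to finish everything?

23

Nothing blocks job 3, so it runs from hour 0 to hour 9.
Job 2 can start immediately at hour 0; it finishes at hour 8.
After job 2 (finishes hour 8), job 4 can start at hour 8 and finishes at hour 17.
Job 5 waits on job 4 (finishes hour 17, plus 3-hour gap → hour 20), so it starts at hour 20 and finishes at 20 + 1 = hour 21.
Job 6 has to wait for job 5 (finishes hour 21); job 4 (finishes hour 17). The latest of these is hour 21, so job 6 runs hour 21 to 21 + 2 = hour 23.
After job 2 (finishes hour 8), job 1 can start at hour 8 and finishes at hour 13.
All tasks are finished once the last one completes. Finish times: Job 1 at 13, Job 2 at 8, Job 3 at 9, Job 4 at 17, Job 5 at 21, Job 6 at 23. The latest is hour 23.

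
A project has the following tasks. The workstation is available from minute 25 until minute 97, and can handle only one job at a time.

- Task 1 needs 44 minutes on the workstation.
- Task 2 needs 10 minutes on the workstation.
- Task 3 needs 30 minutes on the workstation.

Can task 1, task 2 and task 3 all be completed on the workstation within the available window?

The workstation window is 97 − 25 = 72 minutes.
Running back to back, the jobs need 44 + 10 + 30 = 84 minutes on the workstation.
Since 84 > 72, they cannot all fit.

No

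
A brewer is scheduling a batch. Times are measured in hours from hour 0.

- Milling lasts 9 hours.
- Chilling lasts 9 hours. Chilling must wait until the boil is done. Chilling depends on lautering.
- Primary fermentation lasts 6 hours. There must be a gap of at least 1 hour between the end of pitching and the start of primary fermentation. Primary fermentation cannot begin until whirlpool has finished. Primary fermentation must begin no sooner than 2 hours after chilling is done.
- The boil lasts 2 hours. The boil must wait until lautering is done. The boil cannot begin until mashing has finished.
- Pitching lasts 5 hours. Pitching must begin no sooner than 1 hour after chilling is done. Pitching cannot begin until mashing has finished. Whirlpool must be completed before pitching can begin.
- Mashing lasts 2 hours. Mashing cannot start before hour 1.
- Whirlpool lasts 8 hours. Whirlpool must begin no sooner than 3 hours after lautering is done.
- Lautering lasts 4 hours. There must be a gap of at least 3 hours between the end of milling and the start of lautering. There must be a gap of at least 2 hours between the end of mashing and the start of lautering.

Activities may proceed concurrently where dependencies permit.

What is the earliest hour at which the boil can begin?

16

Mashing waits on its own release at hour 1, so it starts at hour 1 and finishes at 1 + 2 = hour 3.
Milling has no prerequisites, so it starts at hour 0 and finishes at hour 9.
Lautering has to wait for milling (finishes hour 9, plus 3-hour gap → hour 12); mashing (finishes hour 3, plus 2-hour gap → hour 5). The latest of these is hour 12, so lautering runs hour 12 to 12 + 4 = hour 16.
The boil waits on lautering (finishes hour 16); mashing (finishes hour 3). The latest of these is hour 16, which is the earliest the boil can start.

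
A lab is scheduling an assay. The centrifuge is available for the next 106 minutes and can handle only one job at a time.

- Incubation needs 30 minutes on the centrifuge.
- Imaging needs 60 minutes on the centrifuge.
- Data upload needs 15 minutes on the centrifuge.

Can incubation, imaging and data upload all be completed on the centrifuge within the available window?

Running back to back, the jobs need 30 + 60 + 15 = 105 minutes on the centrifuge.
Since 105 ≤ 106, they fit within the window.

Yes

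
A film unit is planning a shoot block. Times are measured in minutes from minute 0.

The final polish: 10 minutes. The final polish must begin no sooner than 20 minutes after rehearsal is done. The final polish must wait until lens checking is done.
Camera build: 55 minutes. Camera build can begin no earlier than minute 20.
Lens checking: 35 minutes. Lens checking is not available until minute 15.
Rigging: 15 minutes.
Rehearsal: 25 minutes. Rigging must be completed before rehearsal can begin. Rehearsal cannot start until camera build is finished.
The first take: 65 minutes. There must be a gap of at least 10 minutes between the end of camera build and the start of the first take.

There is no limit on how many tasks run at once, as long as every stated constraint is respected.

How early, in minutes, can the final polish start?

After its own release at minute 15, lens checking can start at minute 15 and finishes at minute 50.
Camera build cannot begin until its own release at minute 20. It runs from minute 20 to 20 + 55 = minute 75.
Nothing blocks rigging, so it runs from minute 0 to minute 15.
Rehearsal has to wait for rigging (finishes minute 15); camera build (finishes minute 75). The latest of these is minute 75, so rehearsal runs minute 75 to 75 + 25 = minute 100.
The final polish waits on rehearsal (finishes minute 100, plus 20-minute gap → minute 120); lens checking (finishes minute 50). The latest of these is minute 120, which is the earliest the final polish can start.

120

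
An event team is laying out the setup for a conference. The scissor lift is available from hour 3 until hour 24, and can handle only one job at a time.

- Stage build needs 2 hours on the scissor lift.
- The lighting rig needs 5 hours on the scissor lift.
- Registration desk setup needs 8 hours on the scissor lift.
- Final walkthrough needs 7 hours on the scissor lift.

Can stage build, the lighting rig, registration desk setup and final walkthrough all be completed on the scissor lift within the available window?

No

The scissor lift window is 24 − 3 = 21 hours.
Running back to back, the jobs need 2 + 5 + 8 + 7 = 22 hours on the scissor lift.
Since 22 > 21, they cannot all fit.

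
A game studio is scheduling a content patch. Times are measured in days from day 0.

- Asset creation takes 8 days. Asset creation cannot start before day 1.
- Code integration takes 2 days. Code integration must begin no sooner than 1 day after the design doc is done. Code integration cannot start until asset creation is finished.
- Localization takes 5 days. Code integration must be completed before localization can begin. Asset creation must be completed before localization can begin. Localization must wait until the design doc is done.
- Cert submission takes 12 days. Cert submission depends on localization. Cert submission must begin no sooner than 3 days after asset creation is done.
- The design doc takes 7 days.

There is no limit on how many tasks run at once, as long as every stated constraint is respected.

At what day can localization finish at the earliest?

16

Asset creation waits on its own release at day 1, so it starts at day 1 and finishes at 1 + 8 = day 9.
The design doc can start immediately at day 0; it finishes at day 7.
Code integration cannot start until the design doc (finishes day 7, plus 1-day gap → day 8); asset creation (finishes day 9). The controlling bound is day 9, so code integration finishes at 9 + 2 = day 11.
For localization: code integration (finishes day 11); asset creation (finishes day 9); the design doc (finishes day 7). Taking the maximum gives a start of day 11, and it finishes at 11 + 5 = day 16.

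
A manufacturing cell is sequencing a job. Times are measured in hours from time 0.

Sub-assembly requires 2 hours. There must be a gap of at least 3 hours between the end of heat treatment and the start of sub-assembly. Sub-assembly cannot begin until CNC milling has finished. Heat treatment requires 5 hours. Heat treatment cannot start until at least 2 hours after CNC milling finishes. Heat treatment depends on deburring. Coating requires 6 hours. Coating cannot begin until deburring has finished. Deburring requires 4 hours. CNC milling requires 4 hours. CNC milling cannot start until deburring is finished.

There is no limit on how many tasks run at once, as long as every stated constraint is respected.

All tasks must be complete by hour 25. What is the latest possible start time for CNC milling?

Sub-assembly must finish by hour 25; it takes 2 hours, so it must start by 25 − 2 = hour 23.
Heat treatment has to be done before sub-assembly (must start by hour 23, minus 3-hour gap → hour 20). That means finishing by hour 20, i.e. starting by 20 − 5 = hour 15.
CNC milling must finish in time for heat treatment (must start by hour 15, minus 2-hour gap → hour 13); sub-assembly (must start by hour 23). The tightest is hour 13, so CNC milling must start by 13 − 4 = hour 9.

9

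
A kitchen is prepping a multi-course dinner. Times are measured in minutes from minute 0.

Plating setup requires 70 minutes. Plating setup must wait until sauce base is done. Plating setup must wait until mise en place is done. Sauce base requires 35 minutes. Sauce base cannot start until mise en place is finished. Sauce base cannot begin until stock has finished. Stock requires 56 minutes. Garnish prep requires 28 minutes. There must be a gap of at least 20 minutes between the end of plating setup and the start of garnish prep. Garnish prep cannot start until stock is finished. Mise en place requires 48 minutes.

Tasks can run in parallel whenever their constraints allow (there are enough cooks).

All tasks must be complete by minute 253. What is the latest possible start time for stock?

Garnish prep has no dependents, so it just needs to finish by minute 253. Starting by 253 − 28 = minute 225 achieves that.
Plating setup has to be done before garnish prep (must start by minute 225, minus 20-minute gap → minute 205). That means finishing by minute 205, i.e. starting by 205 − 70 = minute 135.
Sauce base must finish before plating setup (must start by minute 135). With a 35-minute duration, sauce base must start by 135 − 35 = minute 100.
Stock has several dependents: sauce base (must start by minute 100); garnish prep (must start by minute 225). The earliest of those limits is minute 100, so stock must start by 100 − 56 = minute 44.

44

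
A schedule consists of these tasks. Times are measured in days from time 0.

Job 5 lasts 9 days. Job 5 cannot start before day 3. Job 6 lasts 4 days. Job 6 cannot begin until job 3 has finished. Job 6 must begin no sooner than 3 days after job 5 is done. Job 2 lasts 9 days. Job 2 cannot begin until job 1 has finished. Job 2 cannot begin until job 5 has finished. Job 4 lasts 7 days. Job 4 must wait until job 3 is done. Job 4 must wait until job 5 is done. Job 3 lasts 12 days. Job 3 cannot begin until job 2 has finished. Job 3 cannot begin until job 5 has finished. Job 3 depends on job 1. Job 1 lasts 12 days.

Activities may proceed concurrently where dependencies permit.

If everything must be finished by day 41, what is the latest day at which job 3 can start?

22

To finish by day 41, job 4 (duration 7) must start no later than day 34.
Nothing follows job 6; the deadline of day 41 is its only limit. It must start by 41 − 4 = day 37.
For job 3: job 4 (must start by day 34); job 6 (must start by day 37). The most restrictive is day 34; with a 12-day duration, job 3 must start by day 22.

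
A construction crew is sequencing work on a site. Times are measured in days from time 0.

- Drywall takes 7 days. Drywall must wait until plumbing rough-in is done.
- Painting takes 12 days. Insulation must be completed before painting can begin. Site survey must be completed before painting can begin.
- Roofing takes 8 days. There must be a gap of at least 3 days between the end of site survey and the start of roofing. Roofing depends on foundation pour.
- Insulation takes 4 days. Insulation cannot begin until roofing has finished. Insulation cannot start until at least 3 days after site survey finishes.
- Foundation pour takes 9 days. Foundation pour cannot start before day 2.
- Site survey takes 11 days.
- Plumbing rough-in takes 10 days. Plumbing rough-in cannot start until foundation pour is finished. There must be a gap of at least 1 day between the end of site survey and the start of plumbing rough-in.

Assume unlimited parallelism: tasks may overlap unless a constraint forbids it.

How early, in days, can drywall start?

After its own release at day 2, foundation pour can start at day 2 and finishes at day 11.
Nothing blocks site survey, so it runs from day 0 to day 11.
For plumbing rough-in: foundation pour (finishes day 11); site survey (finishes day 11, plus 1-day gap → day 12). Taking the maximum gives a start of day 12, and it finishes at 12 + 10 = day 22.
Drywall waits on plumbing rough-in (finishes day 22), so the earliest it can start is day 22.

22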